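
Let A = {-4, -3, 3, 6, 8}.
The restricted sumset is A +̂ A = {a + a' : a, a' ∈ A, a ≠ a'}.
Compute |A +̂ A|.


Restricted sumset: A +̂ A = {a + a' : a ∈ A, a' ∈ A, a ≠ a'}.
Equivalently, take A + A and drop any sum 2a that is achievable ONLY as a + a for a ∈ A (i.e. sums representable only with equal summands).
Enumerate pairs (a, a') with a < a' (symmetric, so each unordered pair gives one sum; this covers all a ≠ a'):
  -4 + -3 = -7
  -4 + 3 = -1
  -4 + 6 = 2
  -4 + 8 = 4
  -3 + 3 = 0
  -3 + 6 = 3
  -3 + 8 = 5
  3 + 6 = 9
  3 + 8 = 11
  6 + 8 = 14
Collected distinct sums: {-7, -1, 0, 2, 3, 4, 5, 9, 11, 14}
|A +̂ A| = 10
(Reference bound: |A +̂ A| ≥ 2|A| - 3 for |A| ≥ 2, with |A| = 5 giving ≥ 7.)

|A +̂ A| = 10


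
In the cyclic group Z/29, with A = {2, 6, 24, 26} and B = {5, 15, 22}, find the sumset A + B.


Work in Z/29Z: reduce every sum a + b modulo 29.
Enumerate all 12 pairs:
a = 2: 2+5=7, 2+15=17, 2+22=24
a = 6: 6+5=11, 6+15=21, 6+22=28
a = 24: 24+5=0, 24+15=10, 24+22=17
a = 26: 26+5=2, 26+15=12, 26+22=19
Distinct residues collected: {0, 2, 7, 10, 11, 12, 17, 19, 21, 24, 28}
|A + B| = 11 (out of 29 total residues).

A + B = {0, 2, 7, 10, 11, 12, 17, 19, 21, 24, 28}


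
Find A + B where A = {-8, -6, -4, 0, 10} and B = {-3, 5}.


A + B = {a + b : a ∈ A, b ∈ B}.
Enumerate all |A|·|B| = 5·2 = 10 pairs (a, b) and collect distinct sums.
a = -8: -8+-3=-11, -8+5=-3
a = -6: -6+-3=-9, -6+5=-1
a = -4: -4+-3=-7, -4+5=1
a = 0: 0+-3=-3, 0+5=5
a = 10: 10+-3=7, 10+5=15
Collecting distinct sums: A + B = {-11, -9, -7, -3, -1, 1, 5, 7, 15}
|A + B| = 9

A + B = {-11, -9, -7, -3, -1, 1, 5, 7, 15}


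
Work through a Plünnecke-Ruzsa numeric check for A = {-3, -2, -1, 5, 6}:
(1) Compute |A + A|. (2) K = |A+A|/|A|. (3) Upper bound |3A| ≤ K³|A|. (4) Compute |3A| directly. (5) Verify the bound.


|A| = 5.
Step 1: Compute A + A by enumerating all 25 pairs.
A + A = {-6, -5, -4, -3, -2, 2, 3, 4, 5, 10, 11, 12}, so |A + A| = 12.
Step 2: Doubling constant K = |A + A|/|A| = 12/5 = 12/5 ≈ 2.4000.
Step 3: Plünnecke-Ruzsa gives |3A| ≤ K³·|A| = (2.4000)³ · 5 ≈ 69.1200.
Step 4: Compute 3A = A + A + A directly by enumerating all triples (a,b,c) ∈ A³; |3A| = 22.
Step 5: Check 22 ≤ 69.1200? Yes ✓.

K = 12/5, Plünnecke-Ruzsa bound K³|A| ≈ 69.1200, |3A| = 22, inequality holds.


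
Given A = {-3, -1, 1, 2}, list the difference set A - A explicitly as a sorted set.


A - A = {a - a' : a, a' ∈ A}.
Compute a - a' for each ordered pair (a, a'):
a = -3: -3--3=0, -3--1=-2, -3-1=-4, -3-2=-5
a = -1: -1--3=2, -1--1=0, -1-1=-2, -1-2=-3
a = 1: 1--3=4, 1--1=2, 1-1=0, 1-2=-1
a = 2: 2--3=5, 2--1=3, 2-1=1, 2-2=0
Collecting distinct values (and noting 0 appears from a-a):
A - A = {-5, -4, -3, -2, -1, 0, 1, 2, 3, 4, 5}
|A - A| = 11

A - A = {-5, -4, -3, -2, -1, 0, 1, 2, 3, 4, 5}


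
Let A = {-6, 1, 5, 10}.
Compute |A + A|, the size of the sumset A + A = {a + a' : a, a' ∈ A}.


A + A = {a + a' : a, a' ∈ A}; |A| = 4.
General bounds: 2|A| - 1 ≤ |A + A| ≤ |A|(|A|+1)/2, i.e. 7 ≤ |A + A| ≤ 10.
Lower bound 2|A|-1 is attained iff A is an arithmetic progression.
Enumerate sums a + a' for a ≤ a' (symmetric, so this suffices):
a = -6: -6+-6=-12, -6+1=-5, -6+5=-1, -6+10=4
a = 1: 1+1=2, 1+5=6, 1+10=11
a = 5: 5+5=10, 5+10=15
a = 10: 10+10=20
Distinct sums: {-12, -5, -1, 2, 4, 6, 10, 11, 15, 20}
|A + A| = 10

|A + A| = 10


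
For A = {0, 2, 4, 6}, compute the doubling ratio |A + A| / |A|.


|A| = 4.
Compute A + A by enumerating all 16 pairs.
A + A = {0, 2, 4, 6, 8, 10, 12}, so |A + A| = 7.
K = |A + A| / |A| = 7/4 (already in lowest terms) ≈ 1.7500.
Reference: AP of size 4 gives K = 7/4 ≈ 1.7500; a fully generic set of size 4 gives K ≈ 2.5000.

|A| = 4, |A + A| = 7, K = 7/4.


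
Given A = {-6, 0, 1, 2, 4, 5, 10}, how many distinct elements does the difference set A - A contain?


A - A = {a - a' : a, a' ∈ A}; |A| = 7.
Bounds: 2|A|-1 ≤ |A - A| ≤ |A|² - |A| + 1, i.e. 13 ≤ |A - A| ≤ 43.
Note: 0 ∈ A - A always (from a - a). The set is symmetric: if d ∈ A - A then -d ∈ A - A.
Enumerate nonzero differences d = a - a' with a > a' (then include -d):
Positive differences: {1, 2, 3, 4, 5, 6, 7, 8, 9, 10, 11, 16}
Full difference set: {0} ∪ (positive diffs) ∪ (negative diffs).
|A - A| = 1 + 2·12 = 25 (matches direct enumeration: 25).

|A - A| = 25


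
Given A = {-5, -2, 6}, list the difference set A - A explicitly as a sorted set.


A - A = {a - a' : a, a' ∈ A}.
Compute a - a' for each ordered pair (a, a'):
a = -5: -5--5=0, -5--2=-3, -5-6=-11
a = -2: -2--5=3, -2--2=0, -2-6=-8
a = 6: 6--5=11, 6--2=8, 6-6=0
Collecting distinct values (and noting 0 appears from a-a):
A - A = {-11, -8, -3, 0, 3, 8, 11}
|A - A| = 7

A - A = {-11, -8, -3, 0, 3, 8, 11}


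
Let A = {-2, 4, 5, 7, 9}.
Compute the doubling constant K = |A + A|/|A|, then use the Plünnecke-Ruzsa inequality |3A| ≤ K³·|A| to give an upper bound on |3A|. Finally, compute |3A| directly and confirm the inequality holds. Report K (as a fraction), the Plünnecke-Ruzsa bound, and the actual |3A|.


|A| = 5.
Step 1: Compute A + A by enumerating all 25 pairs.
A + A = {-4, 2, 3, 5, 7, 8, 9, 10, 11, 12, 13, 14, 16, 18}, so |A + A| = 14.
Step 2: Doubling constant K = |A + A|/|A| = 14/5 = 14/5 ≈ 2.8000.
Step 3: Plünnecke-Ruzsa gives |3A| ≤ K³·|A| = (2.8000)³ · 5 ≈ 109.7600.
Step 4: Compute 3A = A + A + A directly by enumerating all triples (a,b,c) ∈ A³; |3A| = 25.
Step 5: Check 25 ≤ 109.7600? Yes ✓.

K = 14/5, Plünnecke-Ruzsa bound K³|A| ≈ 109.7600, |3A| = 25, inequality holds.


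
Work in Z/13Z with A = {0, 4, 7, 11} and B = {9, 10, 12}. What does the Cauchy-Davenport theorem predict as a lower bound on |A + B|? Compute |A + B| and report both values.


Cauchy-Davenport: |A + B| ≥ min(p, |A| + |B| - 1) for A, B nonempty in Z/pZ.
|A| = 4, |B| = 3, p = 13.
CD lower bound = min(13, 4 + 3 - 1) = min(13, 6) = 6.
Compute A + B mod 13 directly:
a = 0: 0+9=9, 0+10=10, 0+12=12
a = 4: 4+9=0, 4+10=1, 4+12=3
a = 7: 7+9=3, 7+10=4, 7+12=6
a = 11: 11+9=7, 11+10=8, 11+12=10
A + B = {0, 1, 3, 4, 6, 7, 8, 9, 10, 12}, so |A + B| = 10.
Verify: 10 ≥ 6? Yes ✓.

CD lower bound = 6, actual |A + B| = 10.


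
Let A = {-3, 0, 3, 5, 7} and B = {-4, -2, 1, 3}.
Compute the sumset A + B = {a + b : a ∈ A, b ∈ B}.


A + B = {a + b : a ∈ A, b ∈ B}.
Enumerate all |A|·|B| = 5·4 = 20 pairs (a, b) and collect distinct sums.
a = -3: -3+-4=-7, -3+-2=-5, -3+1=-2, -3+3=0
a = 0: 0+-4=-4, 0+-2=-2, 0+1=1, 0+3=3
a = 3: 3+-4=-1, 3+-2=1, 3+1=4, 3+3=6
a = 5: 5+-4=1, 5+-2=3, 5+1=6, 5+3=8
a = 7: 7+-4=3, 7+-2=5, 7+1=8, 7+3=10
Collecting distinct sums: A + B = {-7, -5, -4, -2, -1, 0, 1, 3, 4, 5, 6, 8, 10}
|A + B| = 13

A + B = {-7, -5, -4, -2, -1, 0, 1, 3, 4, 5, 6, 8, 10}


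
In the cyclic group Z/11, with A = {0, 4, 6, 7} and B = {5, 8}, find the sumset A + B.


Work in Z/11Z: reduce every sum a + b modulo 11.
Enumerate all 8 pairs:
a = 0: 0+5=5, 0+8=8
a = 4: 4+5=9, 4+8=1
a = 6: 6+5=0, 6+8=3
a = 7: 7+5=1, 7+8=4
Distinct residues collected: {0, 1, 3, 4, 5, 8, 9}
|A + B| = 7 (out of 11 total residues).

A + B = {0, 1, 3, 4, 5, 8, 9}


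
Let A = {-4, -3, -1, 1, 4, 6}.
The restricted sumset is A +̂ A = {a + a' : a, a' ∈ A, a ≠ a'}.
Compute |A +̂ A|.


Restricted sumset: A +̂ A = {a + a' : a ∈ A, a' ∈ A, a ≠ a'}.
Equivalently, take A + A and drop any sum 2a that is achievable ONLY as a + a for a ∈ A (i.e. sums representable only with equal summands).
Enumerate pairs (a, a') with a < a' (symmetric, so each unordered pair gives one sum; this covers all a ≠ a'):
  -4 + -3 = -7
  -4 + -1 = -5
  -4 + 1 = -3
  -4 + 4 = 0
  -4 + 6 = 2
  -3 + -1 = -4
  -3 + 1 = -2
  -3 + 4 = 1
  -3 + 6 = 3
  -1 + 1 = 0
  -1 + 4 = 3
  -1 + 6 = 5
  1 + 4 = 5
  1 + 6 = 7
  4 + 6 = 10
Collected distinct sums: {-7, -5, -4, -3, -2, 0, 1, 2, 3, 5, 7, 10}
|A +̂ A| = 12
(Reference bound: |A +̂ A| ≥ 2|A| - 3 for |A| ≥ 2, with |A| = 6 giving ≥ 9.)

|A +̂ A| = 12


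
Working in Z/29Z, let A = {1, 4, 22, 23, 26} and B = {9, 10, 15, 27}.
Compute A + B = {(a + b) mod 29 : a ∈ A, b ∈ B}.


Work in Z/29Z: reduce every sum a + b modulo 29.
Enumerate all 20 pairs:
a = 1: 1+9=10, 1+10=11, 1+15=16, 1+27=28
a = 4: 4+9=13, 4+10=14, 4+15=19, 4+27=2
a = 22: 22+9=2, 22+10=3, 22+15=8, 22+27=20
a = 23: 23+9=3, 23+10=4, 23+15=9, 23+27=21
a = 26: 26+9=6, 26+10=7, 26+15=12, 26+27=24
Distinct residues collected: {2, 3, 4, 6, 7, 8, 9, 10, 11, 12, 13, 14, 16, 19, 20, 21, 24, 28}
|A + B| = 18 (out of 29 total residues).

A + B = {2, 3, 4, 6, 7, 8, 9, 10, 11, 12, 13, 14, 16, 19, 20, 21, 24, 28}


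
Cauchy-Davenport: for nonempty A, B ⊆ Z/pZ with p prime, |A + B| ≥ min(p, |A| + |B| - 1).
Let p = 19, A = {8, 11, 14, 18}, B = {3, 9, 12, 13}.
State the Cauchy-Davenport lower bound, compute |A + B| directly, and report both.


Cauchy-Davenport: |A + B| ≥ min(p, |A| + |B| - 1) for A, B nonempty in Z/pZ.
|A| = 4, |B| = 4, p = 19.
CD lower bound = min(19, 4 + 4 - 1) = min(19, 7) = 7.
Compute A + B mod 19 directly:
a = 8: 8+3=11, 8+9=17, 8+12=1, 8+13=2
a = 11: 11+3=14, 11+9=1, 11+12=4, 11+13=5
a = 14: 14+3=17, 14+9=4, 14+12=7, 14+13=8
a = 18: 18+3=2, 18+9=8, 18+12=11, 18+13=12
A + B = {1, 2, 4, 5, 7, 8, 11, 12, 14, 17}, so |A + B| = 10.
Verify: 10 ≥ 7? Yes ✓.

CD lower bound = 7, actual |A + B| = 10.


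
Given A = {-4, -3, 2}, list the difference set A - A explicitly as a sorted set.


A - A = {a - a' : a, a' ∈ A}.
Compute a - a' for each ordered pair (a, a'):
a = -4: -4--4=0, -4--3=-1, -4-2=-6
a = -3: -3--4=1, -3--3=0, -3-2=-5
a = 2: 2--4=6, 2--3=5, 2-2=0
Collecting distinct values (and noting 0 appears from a-a):
A - A = {-6, -5, -1, 0, 1, 5, 6}
|A - A| = 7

A - A = {-6, -5, -1, 0, 1, 5, 6}


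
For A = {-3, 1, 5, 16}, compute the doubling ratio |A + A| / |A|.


|A| = 4.
Compute A + A by enumerating all 16 pairs.
A + A = {-6, -2, 2, 6, 10, 13, 17, 21, 32}, so |A + A| = 9.
K = |A + A| / |A| = 9/4 (already in lowest terms) ≈ 2.2500.
Reference: AP of size 4 gives K = 7/4 ≈ 1.7500; a fully generic set of size 4 gives K ≈ 2.5000.

|A| = 4, |A + A| = 9, K = 9/4.


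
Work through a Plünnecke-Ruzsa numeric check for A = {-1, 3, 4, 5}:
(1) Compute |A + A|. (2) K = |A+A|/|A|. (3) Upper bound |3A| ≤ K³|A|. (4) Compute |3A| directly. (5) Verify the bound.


|A| = 4.
Step 1: Compute A + A by enumerating all 16 pairs.
A + A = {-2, 2, 3, 4, 6, 7, 8, 9, 10}, so |A + A| = 9.
Step 2: Doubling constant K = |A + A|/|A| = 9/4 = 9/4 ≈ 2.2500.
Step 3: Plünnecke-Ruzsa gives |3A| ≤ K³·|A| = (2.2500)³ · 4 ≈ 45.5625.
Step 4: Compute 3A = A + A + A directly by enumerating all triples (a,b,c) ∈ A³; |3A| = 15.
Step 5: Check 15 ≤ 45.5625? Yes ✓.

K = 9/4, Plünnecke-Ruzsa bound K³|A| ≈ 45.5625, |3A| = 15, inequality holds.


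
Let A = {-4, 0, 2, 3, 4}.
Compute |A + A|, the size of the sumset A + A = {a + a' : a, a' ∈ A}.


A + A = {a + a' : a, a' ∈ A}; |A| = 5.
General bounds: 2|A| - 1 ≤ |A + A| ≤ |A|(|A|+1)/2, i.e. 9 ≤ |A + A| ≤ 15.
Lower bound 2|A|-1 is attained iff A is an arithmetic progression.
Enumerate sums a + a' for a ≤ a' (symmetric, so this suffices):
a = -4: -4+-4=-8, -4+0=-4, -4+2=-2, -4+3=-1, -4+4=0
a = 0: 0+0=0, 0+2=2, 0+3=3, 0+4=4
a = 2: 2+2=4, 2+3=5, 2+4=6
a = 3: 3+3=6, 3+4=7
a = 4: 4+4=8
Distinct sums: {-8, -4, -2, -1, 0, 2, 3, 4, 5, 6, 7, 8}
|A + A| = 12

|A + A| = 12


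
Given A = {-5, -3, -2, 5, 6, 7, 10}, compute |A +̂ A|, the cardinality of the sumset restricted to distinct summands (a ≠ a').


Restricted sumset: A +̂ A = {a + a' : a ∈ A, a' ∈ A, a ≠ a'}.
Equivalently, take A + A and drop any sum 2a that is achievable ONLY as a + a for a ∈ A (i.e. sums representable only with equal summands).
Enumerate pairs (a, a') with a < a' (symmetric, so each unordered pair gives one sum; this covers all a ≠ a'):
  -5 + -3 = -8
  -5 + -2 = -7
  -5 + 5 = 0
  -5 + 6 = 1
  -5 + 7 = 2
  -5 + 10 = 5
  -3 + -2 = -5
  -3 + 5 = 2
  -3 + 6 = 3
  -3 + 7 = 4
  -3 + 10 = 7
  -2 + 5 = 3
  -2 + 6 = 4
  -2 + 7 = 5
  -2 + 10 = 8
  5 + 6 = 11
  5 + 7 = 12
  5 + 10 = 15
  6 + 7 = 13
  6 + 10 = 16
  7 + 10 = 17
Collected distinct sums: {-8, -7, -5, 0, 1, 2, 3, 4, 5, 7, 8, 11, 12, 13, 15, 16, 17}
|A +̂ A| = 17
(Reference bound: |A +̂ A| ≥ 2|A| - 3 for |A| ≥ 2, with |A| = 7 giving ≥ 11.)

|A +̂ A| = 17


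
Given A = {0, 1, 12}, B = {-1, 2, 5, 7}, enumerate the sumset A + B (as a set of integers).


A + B = {a + b : a ∈ A, b ∈ B}.
Enumerate all |A|·|B| = 3·4 = 12 pairs (a, b) and collect distinct sums.
a = 0: 0+-1=-1, 0+2=2, 0+5=5, 0+7=7
a = 1: 1+-1=0, 1+2=3, 1+5=6, 1+7=8
a = 12: 12+-1=11, 12+2=14, 12+5=17, 12+7=19
Collecting distinct sums: A + B = {-1, 0, 2, 3, 5, 6, 7, 8, 11, 14, 17, 19}
|A + B| = 12

A + B = {-1, 0, 2, 3, 5, 6, 7, 8, 11, 14, 17, 19}


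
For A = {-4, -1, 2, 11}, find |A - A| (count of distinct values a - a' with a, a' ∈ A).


A - A = {a - a' : a, a' ∈ A}; |A| = 4.
Bounds: 2|A|-1 ≤ |A - A| ≤ |A|² - |A| + 1, i.e. 7 ≤ |A - A| ≤ 13.
Note: 0 ∈ A - A always (from a - a). The set is symmetric: if d ∈ A - A then -d ∈ A - A.
Enumerate nonzero differences d = a - a' with a > a' (then include -d):
Positive differences: {3, 6, 9, 12, 15}
Full difference set: {0} ∪ (positive diffs) ∪ (negative diffs).
|A - A| = 1 + 2·5 = 11 (matches direct enumeration: 11).

|A - A| = 11


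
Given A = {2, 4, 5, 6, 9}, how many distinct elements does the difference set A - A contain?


A - A = {a - a' : a, a' ∈ A}; |A| = 5.
Bounds: 2|A|-1 ≤ |A - A| ≤ |A|² - |A| + 1, i.e. 9 ≤ |A - A| ≤ 21.
Note: 0 ∈ A - A always (from a - a). The set is symmetric: if d ∈ A - A then -d ∈ A - A.
Enumerate nonzero differences d = a - a' with a > a' (then include -d):
Positive differences: {1, 2, 3, 4, 5, 7}
Full difference set: {0} ∪ (positive diffs) ∪ (negative diffs).
|A - A| = 1 + 2·6 = 13 (matches direct enumeration: 13).

|A - A| = 13


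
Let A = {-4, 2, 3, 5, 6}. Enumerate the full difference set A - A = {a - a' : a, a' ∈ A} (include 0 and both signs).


A - A = {a - a' : a, a' ∈ A}.
Compute a - a' for each ordered pair (a, a'):
a = -4: -4--4=0, -4-2=-6, -4-3=-7, -4-5=-9, -4-6=-10
a = 2: 2--4=6, 2-2=0, 2-3=-1, 2-5=-3, 2-6=-4
a = 3: 3--4=7, 3-2=1, 3-3=0, 3-5=-2, 3-6=-3
a = 5: 5--4=9, 5-2=3, 5-3=2, 5-5=0, 5-6=-1
a = 6: 6--4=10, 6-2=4, 6-3=3, 6-5=1, 6-6=0
Collecting distinct values (and noting 0 appears from a-a):
A - A = {-10, -9, -7, -6, -4, -3, -2, -1, 0, 1, 2, 3, 4, 6, 7, 9, 10}
|A - A| = 17

A - A = {-10, -9, -7, -6, -4, -3, -2, -1, 0, 1, 2, 3, 4, 6, 7, 9, 10}


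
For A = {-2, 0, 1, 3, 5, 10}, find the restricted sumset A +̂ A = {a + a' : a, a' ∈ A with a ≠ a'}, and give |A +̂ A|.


Restricted sumset: A +̂ A = {a + a' : a ∈ A, a' ∈ A, a ≠ a'}.
Equivalently, take A + A and drop any sum 2a that is achievable ONLY as a + a for a ∈ A (i.e. sums representable only with equal summands).
Enumerate pairs (a, a') with a < a' (symmetric, so each unordered pair gives one sum; this covers all a ≠ a'):
  -2 + 0 = -2
  -2 + 1 = -1
  -2 + 3 = 1
  -2 + 5 = 3
  -2 + 10 = 8
  0 + 1 = 1
  0 + 3 = 3
  0 + 5 = 5
  0 + 10 = 10
  1 + 3 = 4
  1 + 5 = 6
  1 + 10 = 11
  3 + 5 = 8
  3 + 10 = 13
  5 + 10 = 15
Collected distinct sums: {-2, -1, 1, 3, 4, 5, 6, 8, 10, 11, 13, 15}
|A +̂ A| = 12
(Reference bound: |A +̂ A| ≥ 2|A| - 3 for |A| ≥ 2, with |A| = 6 giving ≥ 9.)

|A +̂ A| = 12


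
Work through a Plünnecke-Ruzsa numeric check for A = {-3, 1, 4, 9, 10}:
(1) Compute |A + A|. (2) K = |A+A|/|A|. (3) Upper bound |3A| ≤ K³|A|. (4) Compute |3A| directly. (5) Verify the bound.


|A| = 5.
Step 1: Compute A + A by enumerating all 25 pairs.
A + A = {-6, -2, 1, 2, 5, 6, 7, 8, 10, 11, 13, 14, 18, 19, 20}, so |A + A| = 15.
Step 2: Doubling constant K = |A + A|/|A| = 15/5 = 15/5 ≈ 3.0000.
Step 3: Plünnecke-Ruzsa gives |3A| ≤ K³·|A| = (3.0000)³ · 5 ≈ 135.0000.
Step 4: Compute 3A = A + A + A directly by enumerating all triples (a,b,c) ∈ A³; |3A| = 30.
Step 5: Check 30 ≤ 135.0000? Yes ✓.

K = 15/5, Plünnecke-Ruzsa bound K³|A| ≈ 135.0000, |3A| = 30, inequality holds.


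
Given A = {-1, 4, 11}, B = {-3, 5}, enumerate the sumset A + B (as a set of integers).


A + B = {a + b : a ∈ A, b ∈ B}.
Enumerate all |A|·|B| = 3·2 = 6 pairs (a, b) and collect distinct sums.
a = -1: -1+-3=-4, -1+5=4
a = 4: 4+-3=1, 4+5=9
a = 11: 11+-3=8, 11+5=16
Collecting distinct sums: A + B = {-4, 1, 4, 8, 9, 16}
|A + B| = 6

A + B = {-4, 1, 4, 8, 9, 16}


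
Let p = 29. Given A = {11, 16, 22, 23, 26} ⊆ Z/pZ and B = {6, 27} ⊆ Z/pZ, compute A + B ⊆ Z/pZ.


Work in Z/29Z: reduce every sum a + b modulo 29.
Enumerate all 10 pairs:
a = 11: 11+6=17, 11+27=9
a = 16: 16+6=22, 16+27=14
a = 22: 22+6=28, 22+27=20
a = 23: 23+6=0, 23+27=21
a = 26: 26+6=3, 26+27=24
Distinct residues collected: {0, 3, 9, 14, 17, 20, 21, 22, 24, 28}
|A + B| = 10 (out of 29 total residues).

A + B = {0, 3, 9, 14, 17, 20, 21, 22, 24, 28}


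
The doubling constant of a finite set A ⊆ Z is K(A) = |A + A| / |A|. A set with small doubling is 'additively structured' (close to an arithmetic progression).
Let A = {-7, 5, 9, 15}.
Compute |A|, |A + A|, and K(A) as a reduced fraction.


|A| = 4.
Compute A + A by enumerating all 16 pairs.
A + A = {-14, -2, 2, 8, 10, 14, 18, 20, 24, 30}, so |A + A| = 10.
K = |A + A| / |A| = 10/4 = 5/2 ≈ 2.5000.
Reference: AP of size 4 gives K = 7/4 ≈ 1.7500; a fully generic set of size 4 gives K ≈ 2.5000.

|A| = 4, |A + A| = 10, K = 10/4 = 5/2.


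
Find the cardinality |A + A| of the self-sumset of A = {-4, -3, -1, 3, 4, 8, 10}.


A + A = {a + a' : a, a' ∈ A}; |A| = 7.
General bounds: 2|A| - 1 ≤ |A + A| ≤ |A|(|A|+1)/2, i.e. 13 ≤ |A + A| ≤ 28.
Lower bound 2|A|-1 is attained iff A is an arithmetic progression.
Enumerate sums a + a' for a ≤ a' (symmetric, so this suffices):
a = -4: -4+-4=-8, -4+-3=-7, -4+-1=-5, -4+3=-1, -4+4=0, -4+8=4, -4+10=6
a = -3: -3+-3=-6, -3+-1=-4, -3+3=0, -3+4=1, -3+8=5, -3+10=7
a = -1: -1+-1=-2, -1+3=2, -1+4=3, -1+8=7, -1+10=9
a = 3: 3+3=6, 3+4=7, 3+8=11, 3+10=13
a = 4: 4+4=8, 4+8=12, 4+10=14
a = 8: 8+8=16, 8+10=18
a = 10: 10+10=20
Distinct sums: {-8, -7, -6, -5, -4, -2, -1, 0, 1, 2, 3, 4, 5, 6, 7, 8, 9, 11, 12, 13, 14, 16, 18, 20}
|A + A| = 24

|A + A| = 24


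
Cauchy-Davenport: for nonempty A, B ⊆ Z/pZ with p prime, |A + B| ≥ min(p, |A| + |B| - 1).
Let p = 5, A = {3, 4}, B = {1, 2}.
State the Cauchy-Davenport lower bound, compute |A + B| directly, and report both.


Cauchy-Davenport: |A + B| ≥ min(p, |A| + |B| - 1) for A, B nonempty in Z/pZ.
|A| = 2, |B| = 2, p = 5.
CD lower bound = min(5, 2 + 2 - 1) = min(5, 3) = 3.
Compute A + B mod 5 directly:
a = 3: 3+1=4, 3+2=0
a = 4: 4+1=0, 4+2=1
A + B = {0, 1, 4}, so |A + B| = 3.
Verify: 3 ≥ 3? Yes ✓.

CD lower bound = 3, actual |A + B| = 3.


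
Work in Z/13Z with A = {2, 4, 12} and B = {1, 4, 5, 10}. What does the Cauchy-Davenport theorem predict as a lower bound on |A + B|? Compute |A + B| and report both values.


Cauchy-Davenport: |A + B| ≥ min(p, |A| + |B| - 1) for A, B nonempty in Z/pZ.
|A| = 3, |B| = 4, p = 13.
CD lower bound = min(13, 3 + 4 - 1) = min(13, 6) = 6.
Compute A + B mod 13 directly:
a = 2: 2+1=3, 2+4=6, 2+5=7, 2+10=12
a = 4: 4+1=5, 4+4=8, 4+5=9, 4+10=1
a = 12: 12+1=0, 12+4=3, 12+5=4, 12+10=9
A + B = {0, 1, 3, 4, 5, 6, 7, 8, 9, 12}, so |A + B| = 10.
Verify: 10 ≥ 6? Yes ✓.

CD lower bound = 6, actual |A + B| = 10.


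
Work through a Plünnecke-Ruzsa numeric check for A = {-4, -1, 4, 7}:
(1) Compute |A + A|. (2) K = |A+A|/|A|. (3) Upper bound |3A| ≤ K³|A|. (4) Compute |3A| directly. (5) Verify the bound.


|A| = 4.
Step 1: Compute A + A by enumerating all 16 pairs.
A + A = {-8, -5, -2, 0, 3, 6, 8, 11, 14}, so |A + A| = 9.
Step 2: Doubling constant K = |A + A|/|A| = 9/4 = 9/4 ≈ 2.2500.
Step 3: Plünnecke-Ruzsa gives |3A| ≤ K³·|A| = (2.2500)³ · 4 ≈ 45.5625.
Step 4: Compute 3A = A + A + A directly by enumerating all triples (a,b,c) ∈ A³; |3A| = 16.
Step 5: Check 16 ≤ 45.5625? Yes ✓.

K = 9/4, Plünnecke-Ruzsa bound K³|A| ≈ 45.5625, |3A| = 16, inequality holds.


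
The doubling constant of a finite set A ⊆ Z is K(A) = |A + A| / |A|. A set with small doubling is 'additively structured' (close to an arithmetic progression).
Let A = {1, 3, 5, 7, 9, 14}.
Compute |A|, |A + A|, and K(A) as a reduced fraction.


|A| = 6.
Compute A + A by enumerating all 36 pairs.
A + A = {2, 4, 6, 8, 10, 12, 14, 15, 16, 17, 18, 19, 21, 23, 28}, so |A + A| = 15.
K = |A + A| / |A| = 15/6 = 5/2 ≈ 2.5000.
Reference: AP of size 6 gives K = 11/6 ≈ 1.8333; a fully generic set of size 6 gives K ≈ 3.5000.

|A| = 6, |A + A| = 15, K = 15/6 = 5/2.


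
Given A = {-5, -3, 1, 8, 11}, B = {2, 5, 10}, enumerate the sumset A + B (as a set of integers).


A + B = {a + b : a ∈ A, b ∈ B}.
Enumerate all |A|·|B| = 5·3 = 15 pairs (a, b) and collect distinct sums.
a = -5: -5+2=-3, -5+5=0, -5+10=5
a = -3: -3+2=-1, -3+5=2, -3+10=7
a = 1: 1+2=3, 1+5=6, 1+10=11
a = 8: 8+2=10, 8+5=13, 8+10=18
a = 11: 11+2=13, 11+5=16, 11+10=21
Collecting distinct sums: A + B = {-3, -1, 0, 2, 3, 5, 6, 7, 10, 11, 13, 16, 18, 21}
|A + B| = 14

A + B = {-3, -1, 0, 2, 3, 5, 6, 7, 10, 11, 13, 16, 18, 21}


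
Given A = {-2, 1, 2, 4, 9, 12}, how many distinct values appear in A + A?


A + A = {a + a' : a, a' ∈ A}; |A| = 6.
General bounds: 2|A| - 1 ≤ |A + A| ≤ |A|(|A|+1)/2, i.e. 11 ≤ |A + A| ≤ 21.
Lower bound 2|A|-1 is attained iff A is an arithmetic progression.
Enumerate sums a + a' for a ≤ a' (symmetric, so this suffices):
a = -2: -2+-2=-4, -2+1=-1, -2+2=0, -2+4=2, -2+9=7, -2+12=10
a = 1: 1+1=2, 1+2=3, 1+4=5, 1+9=10, 1+12=13
a = 2: 2+2=4, 2+4=6, 2+9=11, 2+12=14
a = 4: 4+4=8, 4+9=13, 4+12=16
a = 9: 9+9=18, 9+12=21
a = 12: 12+12=24
Distinct sums: {-4, -1, 0, 2, 3, 4, 5, 6, 7, 8, 10, 11, 13, 14, 16, 18, 21, 24}
|A + A| = 18

|A + A| = 18


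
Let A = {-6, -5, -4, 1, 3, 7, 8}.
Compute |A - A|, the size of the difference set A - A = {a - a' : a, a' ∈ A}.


A - A = {a - a' : a, a' ∈ A}; |A| = 7.
Bounds: 2|A|-1 ≤ |A - A| ≤ |A|² - |A| + 1, i.e. 13 ≤ |A - A| ≤ 43.
Note: 0 ∈ A - A always (from a - a). The set is symmetric: if d ∈ A - A then -d ∈ A - A.
Enumerate nonzero differences d = a - a' with a > a' (then include -d):
Positive differences: {1, 2, 4, 5, 6, 7, 8, 9, 11, 12, 13, 14}
Full difference set: {0} ∪ (positive diffs) ∪ (negative diffs).
|A - A| = 1 + 2·12 = 25 (matches direct enumeration: 25).

|A - A| = 25


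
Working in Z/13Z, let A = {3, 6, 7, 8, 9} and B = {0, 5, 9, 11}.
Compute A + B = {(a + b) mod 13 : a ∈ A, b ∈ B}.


Work in Z/13Z: reduce every sum a + b modulo 13.
Enumerate all 20 pairs:
a = 3: 3+0=3, 3+5=8, 3+9=12, 3+11=1
a = 6: 6+0=6, 6+5=11, 6+9=2, 6+11=4
a = 7: 7+0=7, 7+5=12, 7+9=3, 7+11=5
a = 8: 8+0=8, 8+5=0, 8+9=4, 8+11=6
a = 9: 9+0=9, 9+5=1, 9+9=5, 9+11=7
Distinct residues collected: {0, 1, 2, 3, 4, 5, 6, 7, 8, 9, 11, 12}
|A + B| = 12 (out of 13 total residues).

A + B = {0, 1, 2, 3, 4, 5, 6, 7, 8, 9, 11, 12}


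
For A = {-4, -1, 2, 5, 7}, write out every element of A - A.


A - A = {a - a' : a, a' ∈ A}.
Compute a - a' for each ordered pair (a, a'):
a = -4: -4--4=0, -4--1=-3, -4-2=-6, -4-5=-9, -4-7=-11
a = -1: -1--4=3, -1--1=0, -1-2=-3, -1-5=-6, -1-7=-8
a = 2: 2--4=6, 2--1=3, 2-2=0, 2-5=-3, 2-7=-5
a = 5: 5--4=9, 5--1=6, 5-2=3, 5-5=0, 5-7=-2
a = 7: 7--4=11, 7--1=8, 7-2=5, 7-5=2, 7-7=0
Collecting distinct values (and noting 0 appears from a-a):
A - A = {-11, -9, -8, -6, -5, -3, -2, 0, 2, 3, 5, 6, 8, 9, 11}
|A - A| = 15

A - A = {-11, -9, -8, -6, -5, -3, -2, 0, 2, 3, 5, 6, 8, 9, 11}


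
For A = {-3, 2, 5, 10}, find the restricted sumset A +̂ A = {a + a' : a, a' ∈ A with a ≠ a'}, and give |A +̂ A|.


Restricted sumset: A +̂ A = {a + a' : a ∈ A, a' ∈ A, a ≠ a'}.
Equivalently, take A + A and drop any sum 2a that is achievable ONLY as a + a for a ∈ A (i.e. sums representable only with equal summands).
Enumerate pairs (a, a') with a < a' (symmetric, so each unordered pair gives one sum; this covers all a ≠ a'):
  -3 + 2 = -1
  -3 + 5 = 2
  -3 + 10 = 7
  2 + 5 = 7
  2 + 10 = 12
  5 + 10 = 15
Collected distinct sums: {-1, 2, 7, 12, 15}
|A +̂ A| = 5
(Reference bound: |A +̂ A| ≥ 2|A| - 3 for |A| ≥ 2, with |A| = 4 giving ≥ 5.)

|A +̂ A| = 5


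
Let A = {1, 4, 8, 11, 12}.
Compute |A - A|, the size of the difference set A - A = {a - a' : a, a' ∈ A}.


A - A = {a - a' : a, a' ∈ A}; |A| = 5.
Bounds: 2|A|-1 ≤ |A - A| ≤ |A|² - |A| + 1, i.e. 9 ≤ |A - A| ≤ 21.
Note: 0 ∈ A - A always (from a - a). The set is symmetric: if d ∈ A - A then -d ∈ A - A.
Enumerate nonzero differences d = a - a' with a > a' (then include -d):
Positive differences: {1, 3, 4, 7, 8, 10, 11}
Full difference set: {0} ∪ (positive diffs) ∪ (negative diffs).
|A - A| = 1 + 2·7 = 15 (matches direct enumeration: 15).

|A - A| = 15


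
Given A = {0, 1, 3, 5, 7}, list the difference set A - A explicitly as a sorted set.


A - A = {a - a' : a, a' ∈ A}.
Compute a - a' for each ordered pair (a, a'):
a = 0: 0-0=0, 0-1=-1, 0-3=-3, 0-5=-5, 0-7=-7
a = 1: 1-0=1, 1-1=0, 1-3=-2, 1-5=-4, 1-7=-6
a = 3: 3-0=3, 3-1=2, 3-3=0, 3-5=-2, 3-7=-4
a = 5: 5-0=5, 5-1=4, 5-3=2, 5-5=0, 5-7=-2
a = 7: 7-0=7, 7-1=6, 7-3=4, 7-5=2, 7-7=0
Collecting distinct values (and noting 0 appears from a-a):
A - A = {-7, -6, -5, -4, -3, -2, -1, 0, 1, 2, 3, 4, 5, 6, 7}
|A - A| = 15

A - A = {-7, -6, -5, -4, -3, -2, -1, 0, 1, 2, 3, 4, 5, 6, 7}


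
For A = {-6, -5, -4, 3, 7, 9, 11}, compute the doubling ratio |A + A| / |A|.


|A| = 7.
Compute A + A by enumerating all 49 pairs.
A + A = {-12, -11, -10, -9, -8, -3, -2, -1, 1, 2, 3, 4, 5, 6, 7, 10, 12, 14, 16, 18, 20, 22}, so |A + A| = 22.
K = |A + A| / |A| = 22/7 (already in lowest terms) ≈ 3.1429.
Reference: AP of size 7 gives K = 13/7 ≈ 1.8571; a fully generic set of size 7 gives K ≈ 4.0000.

|A| = 7, |A + A| = 22, K = 22/7.


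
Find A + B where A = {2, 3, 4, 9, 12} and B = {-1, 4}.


A + B = {a + b : a ∈ A, b ∈ B}.
Enumerate all |A|·|B| = 5·2 = 10 pairs (a, b) and collect distinct sums.
a = 2: 2+-1=1, 2+4=6
a = 3: 3+-1=2, 3+4=7
a = 4: 4+-1=3, 4+4=8
a = 9: 9+-1=8, 9+4=13
a = 12: 12+-1=11, 12+4=16
Collecting distinct sums: A + B = {1, 2, 3, 6, 7, 8, 11, 13, 16}
|A + B| = 9

A + B = {1, 2, 3, 6, 7, 8, 11, 13, 16}


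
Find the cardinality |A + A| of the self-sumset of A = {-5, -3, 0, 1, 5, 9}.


A + A = {a + a' : a, a' ∈ A}; |A| = 6.
General bounds: 2|A| - 1 ≤ |A + A| ≤ |A|(|A|+1)/2, i.e. 11 ≤ |A + A| ≤ 21.
Lower bound 2|A|-1 is attained iff A is an arithmetic progression.
Enumerate sums a + a' for a ≤ a' (symmetric, so this suffices):
a = -5: -5+-5=-10, -5+-3=-8, -5+0=-5, -5+1=-4, -5+5=0, -5+9=4
a = -3: -3+-3=-6, -3+0=-3, -3+1=-2, -3+5=2, -3+9=6
a = 0: 0+0=0, 0+1=1, 0+5=5, 0+9=9
a = 1: 1+1=2, 1+5=6, 1+9=10
a = 5: 5+5=10, 5+9=14
a = 9: 9+9=18
Distinct sums: {-10, -8, -6, -5, -4, -3, -2, 0, 1, 2, 4, 5, 6, 9, 10, 14, 18}
|A + A| = 17

|A + A| = 17


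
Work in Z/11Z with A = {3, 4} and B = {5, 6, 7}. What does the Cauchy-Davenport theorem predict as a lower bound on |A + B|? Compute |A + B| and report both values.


Cauchy-Davenport: |A + B| ≥ min(p, |A| + |B| - 1) for A, B nonempty in Z/pZ.
|A| = 2, |B| = 3, p = 11.
CD lower bound = min(11, 2 + 3 - 1) = min(11, 4) = 4.
Compute A + B mod 11 directly:
a = 3: 3+5=8, 3+6=9, 3+7=10
a = 4: 4+5=9, 4+6=10, 4+7=0
A + B = {0, 8, 9, 10}, so |A + B| = 4.
Verify: 4 ≥ 4? Yes ✓.

CD lower bound = 4, actual |A + B| = 4.


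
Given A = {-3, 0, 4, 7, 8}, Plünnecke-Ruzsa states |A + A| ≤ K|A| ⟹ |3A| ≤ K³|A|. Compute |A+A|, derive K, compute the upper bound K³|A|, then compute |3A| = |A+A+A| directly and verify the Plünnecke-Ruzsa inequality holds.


|A| = 5.
Step 1: Compute A + A by enumerating all 25 pairs.
A + A = {-6, -3, 0, 1, 4, 5, 7, 8, 11, 12, 14, 15, 16}, so |A + A| = 13.
Step 2: Doubling constant K = |A + A|/|A| = 13/5 = 13/5 ≈ 2.6000.
Step 3: Plünnecke-Ruzsa gives |3A| ≤ K³·|A| = (2.6000)³ · 5 ≈ 87.8800.
Step 4: Compute 3A = A + A + A directly by enumerating all triples (a,b,c) ∈ A³; |3A| = 25.
Step 5: Check 25 ≤ 87.8800? Yes ✓.

K = 13/5, Plünnecke-Ruzsa bound K³|A| ≈ 87.8800, |3A| = 25, inequality holds.


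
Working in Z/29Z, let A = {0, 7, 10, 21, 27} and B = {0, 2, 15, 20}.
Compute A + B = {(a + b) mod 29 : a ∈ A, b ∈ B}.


Work in Z/29Z: reduce every sum a + b modulo 29.
Enumerate all 20 pairs:
a = 0: 0+0=0, 0+2=2, 0+15=15, 0+20=20
a = 7: 7+0=7, 7+2=9, 7+15=22, 7+20=27
a = 10: 10+0=10, 10+2=12, 10+15=25, 10+20=1
a = 21: 21+0=21, 21+2=23, 21+15=7, 21+20=12
a = 27: 27+0=27, 27+2=0, 27+15=13, 27+20=18
Distinct residues collected: {0, 1, 2, 7, 9, 10, 12, 13, 15, 18, 20, 21, 22, 23, 25, 27}
|A + B| = 16 (out of 29 total residues).

A + B = {0, 1, 2, 7, 9, 10, 12, 13, 15, 18, 20, 21, 22, 23, 25, 27}


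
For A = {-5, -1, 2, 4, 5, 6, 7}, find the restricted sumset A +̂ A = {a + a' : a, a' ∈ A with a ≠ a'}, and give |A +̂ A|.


Restricted sumset: A +̂ A = {a + a' : a ∈ A, a' ∈ A, a ≠ a'}.
Equivalently, take A + A and drop any sum 2a that is achievable ONLY as a + a for a ∈ A (i.e. sums representable only with equal summands).
Enumerate pairs (a, a') with a < a' (symmetric, so each unordered pair gives one sum; this covers all a ≠ a'):
  -5 + -1 = -6
  -5 + 2 = -3
  -5 + 4 = -1
  -5 + 5 = 0
  -5 + 6 = 1
  -5 + 7 = 2
  -1 + 2 = 1
  -1 + 4 = 3
  -1 + 5 = 4
  -1 + 6 = 5
  -1 + 7 = 6
  2 + 4 = 6
  2 + 5 = 7
  2 + 6 = 8
  2 + 7 = 9
  4 + 5 = 9
  4 + 6 = 10
  4 + 7 = 11
  5 + 6 = 11
  5 + 7 = 12
  6 + 7 = 13
Collected distinct sums: {-6, -3, -1, 0, 1, 2, 3, 4, 5, 6, 7, 8, 9, 10, 11, 12, 13}
|A +̂ A| = 17
(Reference bound: |A +̂ A| ≥ 2|A| - 3 for |A| ≥ 2, with |A| = 7 giving ≥ 11.)

|A +̂ A| = 17


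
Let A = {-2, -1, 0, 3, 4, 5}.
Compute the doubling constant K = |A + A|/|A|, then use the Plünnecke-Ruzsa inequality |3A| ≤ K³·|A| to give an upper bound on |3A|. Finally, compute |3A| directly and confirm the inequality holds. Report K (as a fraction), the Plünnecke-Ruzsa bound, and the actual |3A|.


|A| = 6.
Step 1: Compute A + A by enumerating all 36 pairs.
A + A = {-4, -3, -2, -1, 0, 1, 2, 3, 4, 5, 6, 7, 8, 9, 10}, so |A + A| = 15.
Step 2: Doubling constant K = |A + A|/|A| = 15/6 = 15/6 ≈ 2.5000.
Step 3: Plünnecke-Ruzsa gives |3A| ≤ K³·|A| = (2.5000)³ · 6 ≈ 93.7500.
Step 4: Compute 3A = A + A + A directly by enumerating all triples (a,b,c) ∈ A³; |3A| = 22.
Step 5: Check 22 ≤ 93.7500? Yes ✓.

K = 15/6, Plünnecke-Ruzsa bound K³|A| ≈ 93.7500, |3A| = 22, inequality holds.


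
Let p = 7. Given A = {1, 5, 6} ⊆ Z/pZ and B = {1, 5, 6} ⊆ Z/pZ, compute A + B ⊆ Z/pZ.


Work in Z/7Z: reduce every sum a + b modulo 7.
Enumerate all 9 pairs:
a = 1: 1+1=2, 1+5=6, 1+6=0
a = 5: 5+1=6, 5+5=3, 5+6=4
a = 6: 6+1=0, 6+5=4, 6+6=5
Distinct residues collected: {0, 2, 3, 4, 5, 6}
|A + B| = 6 (out of 7 total residues).

A + B = {0, 2, 3, 4, 5, 6}


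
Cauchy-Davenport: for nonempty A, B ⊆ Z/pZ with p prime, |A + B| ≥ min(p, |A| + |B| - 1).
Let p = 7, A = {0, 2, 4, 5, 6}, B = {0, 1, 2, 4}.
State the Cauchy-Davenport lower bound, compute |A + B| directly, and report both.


Cauchy-Davenport: |A + B| ≥ min(p, |A| + |B| - 1) for A, B nonempty in Z/pZ.
|A| = 5, |B| = 4, p = 7.
CD lower bound = min(7, 5 + 4 - 1) = min(7, 8) = 7.
Compute A + B mod 7 directly:
a = 0: 0+0=0, 0+1=1, 0+2=2, 0+4=4
a = 2: 2+0=2, 2+1=3, 2+2=4, 2+4=6
a = 4: 4+0=4, 4+1=5, 4+2=6, 4+4=1
a = 5: 5+0=5, 5+1=6, 5+2=0, 5+4=2
a = 6: 6+0=6, 6+1=0, 6+2=1, 6+4=3
A + B = {0, 1, 2, 3, 4, 5, 6}, so |A + B| = 7.
Verify: 7 ≥ 7? Yes ✓.

CD lower bound = 7, actual |A + B| = 7.


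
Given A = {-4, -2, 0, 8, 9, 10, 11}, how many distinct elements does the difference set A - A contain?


A - A = {a - a' : a, a' ∈ A}; |A| = 7.
Bounds: 2|A|-1 ≤ |A - A| ≤ |A|² - |A| + 1, i.e. 13 ≤ |A - A| ≤ 43.
Note: 0 ∈ A - A always (from a - a). The set is symmetric: if d ∈ A - A then -d ∈ A - A.
Enumerate nonzero differences d = a - a' with a > a' (then include -d):
Positive differences: {1, 2, 3, 4, 8, 9, 10, 11, 12, 13, 14, 15}
Full difference set: {0} ∪ (positive diffs) ∪ (negative diffs).
|A - A| = 1 + 2·12 = 25 (matches direct enumeration: 25).

|A - A| = 25


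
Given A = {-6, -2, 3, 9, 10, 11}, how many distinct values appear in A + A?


A + A = {a + a' : a, a' ∈ A}; |A| = 6.
General bounds: 2|A| - 1 ≤ |A + A| ≤ |A|(|A|+1)/2, i.e. 11 ≤ |A + A| ≤ 21.
Lower bound 2|A|-1 is attained iff A is an arithmetic progression.
Enumerate sums a + a' for a ≤ a' (symmetric, so this suffices):
a = -6: -6+-6=-12, -6+-2=-8, -6+3=-3, -6+9=3, -6+10=4, -6+11=5
a = -2: -2+-2=-4, -2+3=1, -2+9=7, -2+10=8, -2+11=9
a = 3: 3+3=6, 3+9=12, 3+10=13, 3+11=14
a = 9: 9+9=18, 9+10=19, 9+11=20
a = 10: 10+10=20, 10+11=21
a = 11: 11+11=22
Distinct sums: {-12, -8, -4, -3, 1, 3, 4, 5, 6, 7, 8, 9, 12, 13, 14, 18, 19, 20, 21, 22}
|A + A| = 20

|A + A| = 20


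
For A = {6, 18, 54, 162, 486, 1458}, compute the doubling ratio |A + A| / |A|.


|A| = 6.
Compute A + A by enumerating all 36 pairs.
A + A = {12, 24, 36, 60, 72, 108, 168, 180, 216, 324, 492, 504, 540, 648, 972, 1464, 1476, 1512, 1620, 1944, 2916}, so |A + A| = 21.
K = |A + A| / |A| = 21/6 = 7/2 ≈ 3.5000.
Reference: AP of size 6 gives K = 11/6 ≈ 1.8333; a fully generic set of size 6 gives K ≈ 3.5000.

|A| = 6, |A + A| = 21, K = 21/6 = 7/2.


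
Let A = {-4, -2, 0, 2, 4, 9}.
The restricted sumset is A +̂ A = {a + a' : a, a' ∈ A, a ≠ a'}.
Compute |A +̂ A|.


Restricted sumset: A +̂ A = {a + a' : a ∈ A, a' ∈ A, a ≠ a'}.
Equivalently, take A + A and drop any sum 2a that is achievable ONLY as a + a for a ∈ A (i.e. sums representable only with equal summands).
Enumerate pairs (a, a') with a < a' (symmetric, so each unordered pair gives one sum; this covers all a ≠ a'):
  -4 + -2 = -6
  -4 + 0 = -4
  -4 + 2 = -2
  -4 + 4 = 0
  -4 + 9 = 5
  -2 + 0 = -2
  -2 + 2 = 0
  -2 + 4 = 2
  -2 + 9 = 7
  0 + 2 = 2
  0 + 4 = 4
  0 + 9 = 9
  2 + 4 = 6
  2 + 9 = 11
  4 + 9 = 13
Collected distinct sums: {-6, -4, -2, 0, 2, 4, 5, 6, 7, 9, 11, 13}
|A +̂ A| = 12
(Reference bound: |A +̂ A| ≥ 2|A| - 3 for |A| ≥ 2, with |A| = 6 giving ≥ 9.)

|A +̂ A| = 12


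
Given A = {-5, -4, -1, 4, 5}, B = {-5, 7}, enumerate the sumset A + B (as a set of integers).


A + B = {a + b : a ∈ A, b ∈ B}.
Enumerate all |A|·|B| = 5·2 = 10 pairs (a, b) and collect distinct sums.
a = -5: -5+-5=-10, -5+7=2
a = -4: -4+-5=-9, -4+7=3
a = -1: -1+-5=-6, -1+7=6
a = 4: 4+-5=-1, 4+7=11
a = 5: 5+-5=0, 5+7=12
Collecting distinct sums: A + B = {-10, -9, -6, -1, 0, 2, 3, 6, 11, 12}
|A + B| = 10

A + B = {-10, -9, -6, -1, 0, 2, 3, 6, 11, 12}


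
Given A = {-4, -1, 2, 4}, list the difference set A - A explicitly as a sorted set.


A - A = {a - a' : a, a' ∈ A}.
Compute a - a' for each ordered pair (a, a'):
a = -4: -4--4=0, -4--1=-3, -4-2=-6, -4-4=-8
a = -1: -1--4=3, -1--1=0, -1-2=-3, -1-4=-5
a = 2: 2--4=6, 2--1=3, 2-2=0, 2-4=-2
a = 4: 4--4=8, 4--1=5, 4-2=2, 4-4=0
Collecting distinct values (and noting 0 appears from a-a):
A - A = {-8, -6, -5, -3, -2, 0, 2, 3, 5, 6, 8}
|A - A| = 11

A - A = {-8, -6, -5, -3, -2, 0, 2, 3, 5, 6, 8}


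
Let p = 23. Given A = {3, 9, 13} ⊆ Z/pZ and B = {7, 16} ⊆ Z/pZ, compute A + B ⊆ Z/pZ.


Work in Z/23Z: reduce every sum a + b modulo 23.
Enumerate all 6 pairs:
a = 3: 3+7=10, 3+16=19
a = 9: 9+7=16, 9+16=2
a = 13: 13+7=20, 13+16=6
Distinct residues collected: {2, 6, 10, 16, 19, 20}
|A + B| = 6 (out of 23 total residues).

A + B = {2, 6, 10, 16, 19, 20}


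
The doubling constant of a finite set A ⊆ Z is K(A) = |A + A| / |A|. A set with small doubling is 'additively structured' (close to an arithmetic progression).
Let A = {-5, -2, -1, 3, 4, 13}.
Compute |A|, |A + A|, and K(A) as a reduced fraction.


|A| = 6.
Compute A + A by enumerating all 36 pairs.
A + A = {-10, -7, -6, -4, -3, -2, -1, 1, 2, 3, 6, 7, 8, 11, 12, 16, 17, 26}, so |A + A| = 18.
K = |A + A| / |A| = 18/6 = 3/1 ≈ 3.0000.
Reference: AP of size 6 gives K = 11/6 ≈ 1.8333; a fully generic set of size 6 gives K ≈ 3.5000.

|A| = 6, |A + A| = 18, K = 18/6 = 3/1.


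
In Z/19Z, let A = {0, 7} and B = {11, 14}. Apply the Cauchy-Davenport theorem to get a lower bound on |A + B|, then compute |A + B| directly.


Cauchy-Davenport: |A + B| ≥ min(p, |A| + |B| - 1) for A, B nonempty in Z/pZ.
|A| = 2, |B| = 2, p = 19.
CD lower bound = min(19, 2 + 2 - 1) = min(19, 3) = 3.
Compute A + B mod 19 directly:
a = 0: 0+11=11, 0+14=14
a = 7: 7+11=18, 7+14=2
A + B = {2, 11, 14, 18}, so |A + B| = 4.
Verify: 4 ≥ 3? Yes ✓.

CD lower bound = 3, actual |A + B| = 4.


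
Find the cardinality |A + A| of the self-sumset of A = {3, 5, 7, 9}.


A + A = {a + a' : a, a' ∈ A}; |A| = 4.
General bounds: 2|A| - 1 ≤ |A + A| ≤ |A|(|A|+1)/2, i.e. 7 ≤ |A + A| ≤ 10.
Lower bound 2|A|-1 is attained iff A is an arithmetic progression.
Enumerate sums a + a' for a ≤ a' (symmetric, so this suffices):
a = 3: 3+3=6, 3+5=8, 3+7=10, 3+9=12
a = 5: 5+5=10, 5+7=12, 5+9=14
a = 7: 7+7=14, 7+9=16
a = 9: 9+9=18
Distinct sums: {6, 8, 10, 12, 14, 16, 18}
|A + A| = 7

|A + A| = 7


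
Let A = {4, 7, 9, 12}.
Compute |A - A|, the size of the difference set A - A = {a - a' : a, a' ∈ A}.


A - A = {a - a' : a, a' ∈ A}; |A| = 4.
Bounds: 2|A|-1 ≤ |A - A| ≤ |A|² - |A| + 1, i.e. 7 ≤ |A - A| ≤ 13.
Note: 0 ∈ A - A always (from a - a). The set is symmetric: if d ∈ A - A then -d ∈ A - A.
Enumerate nonzero differences d = a - a' with a > a' (then include -d):
Positive differences: {2, 3, 5, 8}
Full difference set: {0} ∪ (positive diffs) ∪ (negative diffs).
|A - A| = 1 + 2·4 = 9 (matches direct enumeration: 9).

|A - A| = 9


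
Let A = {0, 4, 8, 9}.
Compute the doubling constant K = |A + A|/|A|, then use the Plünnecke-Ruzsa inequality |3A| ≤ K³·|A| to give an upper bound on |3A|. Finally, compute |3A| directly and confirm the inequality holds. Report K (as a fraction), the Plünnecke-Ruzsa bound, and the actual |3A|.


|A| = 4.
Step 1: Compute A + A by enumerating all 16 pairs.
A + A = {0, 4, 8, 9, 12, 13, 16, 17, 18}, so |A + A| = 9.
Step 2: Doubling constant K = |A + A|/|A| = 9/4 = 9/4 ≈ 2.2500.
Step 3: Plünnecke-Ruzsa gives |3A| ≤ K³·|A| = (2.2500)³ · 4 ≈ 45.5625.
Step 4: Compute 3A = A + A + A directly by enumerating all triples (a,b,c) ∈ A³; |3A| = 16.
Step 5: Check 16 ≤ 45.5625? Yes ✓.

K = 9/4, Plünnecke-Ruzsa bound K³|A| ≈ 45.5625, |3A| = 16, inequality holds.


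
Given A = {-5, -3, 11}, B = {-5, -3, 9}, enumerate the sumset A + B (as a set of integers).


A + B = {a + b : a ∈ A, b ∈ B}.
Enumerate all |A|·|B| = 3·3 = 9 pairs (a, b) and collect distinct sums.
a = -5: -5+-5=-10, -5+-3=-8, -5+9=4
a = -3: -3+-5=-8, -3+-3=-6, -3+9=6
a = 11: 11+-5=6, 11+-3=8, 11+9=20
Collecting distinct sums: A + B = {-10, -8, -6, 4, 6, 8, 20}
|A + B| = 7

A + B = {-10, -8, -6, 4, 6, 8, 20}


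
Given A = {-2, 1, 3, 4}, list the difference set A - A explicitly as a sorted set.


A - A = {a - a' : a, a' ∈ A}.
Compute a - a' for each ordered pair (a, a'):
a = -2: -2--2=0, -2-1=-3, -2-3=-5, -2-4=-6
a = 1: 1--2=3, 1-1=0, 1-3=-2, 1-4=-3
a = 3: 3--2=5, 3-1=2, 3-3=0, 3-4=-1
a = 4: 4--2=6, 4-1=3, 4-3=1, 4-4=0
Collecting distinct values (and noting 0 appears from a-a):
A - A = {-6, -5, -3, -2, -1, 0, 1, 2, 3, 5, 6}
|A - A| = 11

A - A = {-6, -5, -3, -2, -1, 0, 1, 2, 3, 5, 6}


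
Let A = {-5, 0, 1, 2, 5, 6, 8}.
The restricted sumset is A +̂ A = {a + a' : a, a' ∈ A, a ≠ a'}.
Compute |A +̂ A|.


Restricted sumset: A +̂ A = {a + a' : a ∈ A, a' ∈ A, a ≠ a'}.
Equivalently, take A + A and drop any sum 2a that is achievable ONLY as a + a for a ∈ A (i.e. sums representable only with equal summands).
Enumerate pairs (a, a') with a < a' (symmetric, so each unordered pair gives one sum; this covers all a ≠ a'):
  -5 + 0 = -5
  -5 + 1 = -4
  -5 + 2 = -3
  -5 + 5 = 0
  -5 + 6 = 1
  -5 + 8 = 3
  0 + 1 = 1
  0 + 2 = 2
  0 + 5 = 5
  0 + 6 = 6
  0 + 8 = 8
  1 + 2 = 3
  1 + 5 = 6
  1 + 6 = 7
  1 + 8 = 9
  2 + 5 = 7
  2 + 6 = 8
  2 + 8 = 10
  5 + 6 = 11
  5 + 8 = 13
  6 + 8 = 14
Collected distinct sums: {-5, -4, -3, 0, 1, 2, 3, 5, 6, 7, 8, 9, 10, 11, 13, 14}
|A +̂ A| = 16
(Reference bound: |A +̂ A| ≥ 2|A| - 3 for |A| ≥ 2, with |A| = 7 giving ≥ 11.)

|A +̂ A| = 16
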